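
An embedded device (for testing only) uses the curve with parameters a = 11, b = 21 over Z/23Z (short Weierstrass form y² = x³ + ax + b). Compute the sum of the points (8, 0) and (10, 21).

(8, 0) + (10, 21). λ = (21 - 0)/(10 - 8) ≡ 21/2 mod 23. 2⁻¹ ≡ 12 (mod 23), so λ ≡ 22.
  x = λ² - 8 - 10 = 484 - 18 ≡ 6; y = λ·(8 - 6) - 0 ≡ 21. → (6, 21)

(6, 21)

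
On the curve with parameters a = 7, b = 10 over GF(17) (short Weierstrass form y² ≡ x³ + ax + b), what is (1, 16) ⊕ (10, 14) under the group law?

(1, 16) + (10, 14). λ = (14 - 16)/(10 - 1) ≡ 15/9 mod 17. 9⁻¹ ≡ 2 (mod 17), so λ ≡ 13.
  x = λ² - 1 - 10 = 169 - 11 ≡ 5; y = λ·(1 - 5) - 16 ≡ 0. → (5, 0)

(5, 0)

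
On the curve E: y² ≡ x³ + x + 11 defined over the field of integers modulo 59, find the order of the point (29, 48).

6

2P: tangent at (29, 48): λ = (3·29² + 1)/(2·48) ≡ 46/37. 37⁻¹ ≡ 8 (mod 59) since 37·8 = 296 ≡ 1, so λ ≡ 46·8 ≡ 14.
  x = λ² - 29 - 29 = 196 - 58 ≡ 20; y = λ·(29 - 20) - 48 ≡ 19. → (20, 19)
3P: (20, 19) + (29, 48). λ = (48 - 19)/(29 - 20) ≡ 29/9 mod 59. 9⁻¹ ≡ 46 (mod 59), so λ ≡ 36.
  x = λ² - 20 - 29 = 1296 - 49 ≡ 8; y = λ·(20 - 8) - 19 ≡ 0. → (8, 0)
4P: (8, 0) + (29, 48). λ = (48 - 0)/(29 - 8) ≡ 48/21 mod 59. 21⁻¹ ≡ 45 (mod 59), so λ ≡ 36.
  x = λ² - 8 - 29 = 1296 - 37 ≡ 20; y = λ·(8 - 20) - 0 ≡ 40. → (20, 40)
5P: (20, 40) + (29, 48). λ = (48 - 40)/(29 - 20) ≡ 8/9 mod 59. 9⁻¹ ≡ 46 (mod 59), so λ ≡ 14.
  x = λ² - 20 - 29 = 196 - 49 ≡ 29; y = λ·(20 - 29) - 40 ≡ 11. → (29, 11)
6P: (29, 11) + (29, 48): same x and y₁ ≡ -y₂, so the sum is O.
6P = O, so the order is 6.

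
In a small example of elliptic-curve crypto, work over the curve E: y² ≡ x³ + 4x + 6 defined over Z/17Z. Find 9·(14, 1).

(10, 3)

Write P = (14, 1).
Double-and-add on 9 = (1001)₂. Start with P = (14, 1) for the leading 1-bit.
double: tangent at (14, 1): λ = (3·14² + 4)/(2·1) ≡ 14/2. 2⁻¹ ≡ 9 (mod 17) since 2·9 = 18 ≡ 1, so λ ≡ 14·9 ≡ 7.
  x = λ² - 14 - 14 = 49 - 28 ≡ 4; y = λ·(14 - 4) - 1 ≡ 1. → (4, 1)
double: tangent at (4, 1): λ = (3·4² + 4)/(2·1) ≡ 1/2. 2⁻¹ ≡ 9 (mod 17), so λ ≡ 1·9 ≡ 9.
  x = λ² - 4 - 4 = 81 - 8 ≡ 5; y = λ·(4 - 5) - 1 ≡ 7. → (5, 7)
double: tangent at (5, 7): λ = (3·5² + 4)/(2·7) ≡ 11/14. 14⁻¹ ≡ 11 (mod 17), so λ ≡ 11·11 ≡ 2.
  x = λ² - 5 - 5 = 4 - 10 ≡ 11; y = λ·(5 - 11) - 7 ≡ 15. → (11, 15)
add P: (11, 15) + (14, 1). λ = (1 - 15)/(14 - 11) ≡ 3/3 mod 17. 3⁻¹ ≡ 6 (mod 17), so λ ≡ 1.
  x = λ² - 11 - 14 = 1 - 25 ≡ 10; y = λ·(11 - 10) - 15 ≡ 3. → (10, 3)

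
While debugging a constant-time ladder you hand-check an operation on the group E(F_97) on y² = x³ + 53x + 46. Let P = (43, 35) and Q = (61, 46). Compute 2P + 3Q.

(79, 27)

First 2P:
Repeated addition: build up to 2P.
2P: tangent at (43, 35): λ = (3·43² + 53)/(2·35) ≡ 71/70. 70⁻¹ ≡ 79 (mod 97), so λ ≡ 71·79 ≡ 80.
  x = λ² - 43 - 43 = 6400 - 86 ≡ 9; y = λ·(43 - 9) - 35 ≡ 66. → (9, 66)
2P = (9, 66).
Next 3Q:
Repeated addition: build up to 3Q.
2Q: tangent at (61, 46): λ = (3·61² + 53)/(2·46) ≡ 61/92. 92⁻¹ ≡ 58 (mod 97), so λ ≡ 61·58 ≡ 46.
  x = λ² - 61 - 61 = 2116 - 122 ≡ 54; y = λ·(61 - 54) - 46 ≡ 82. → (54, 82)
3Q: (54, 82) + (61, 46). λ = (46 - 82)/(61 - 54) ≡ 61/7 mod 97. 7⁻¹ ≡ 14 (mod 97), so λ ≡ 78.
  x = λ² - 54 - 61 = 6084 - 115 ≡ 52; y = λ·(54 - 52) - 82 ≡ 74. → (52, 74)
3Q = (52, 74).
Finally 2P + 3Q:
(9, 66) + (52, 74). λ = (74 - 66)/(52 - 9) ≡ 8/43 mod 97. 43⁻¹ ≡ 88 (mod 97), so λ ≡ 25.
  x = λ² - 9 - 52 = 625 - 61 ≡ 79; y = λ·(9 - 79) - 66 ≡ 27. → (79, 27)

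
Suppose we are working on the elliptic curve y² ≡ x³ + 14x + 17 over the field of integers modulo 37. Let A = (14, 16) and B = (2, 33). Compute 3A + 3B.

First 3A:
Repeated addition: build up to 3A.
2A: tangent at (14, 16): λ = (3·14² + 14)/(2·16) ≡ 10/32. 32⁻¹ ≡ 22 (mod 37), so λ ≡ 10·22 ≡ 35.
  x = λ² - 14 - 14 = 1225 - 28 ≡ 13; y = λ·(14 - 13) - 16 ≡ 19. → (13, 19)
3A: (13, 19) + (14, 16). λ = (16 - 19)/(14 - 13) ≡ 34/1 mod 37. 1⁻¹ ≡ 1 (mod 37), so λ ≡ 34.
  x = λ² - 13 - 14 = 1156 - 27 ≡ 19; y = λ·(13 - 19) - 19 ≡ 36. → (19, 36)
3A = (19, 36).
Next 3B:
Repeated addition: build up to 3B.
2B: tangent at (2, 33): λ = (3·2² + 14)/(2·33) ≡ 26/29. 29⁻¹ ≡ 23 (mod 37) since 29·23 = 667 ≡ 1, so λ ≡ 26·23 ≡ 6.
  x = λ² - 2 - 2 = 36 - 4 ≡ 32; y = λ·(2 - 32) - 33 ≡ 9. → (32, 9)
3B: (32, 9) + (2, 33). λ = (33 - 9)/(2 - 32) ≡ 24/7 mod 37. 7⁻¹ ≡ 16 (mod 37) since 7·16 = 112 ≡ 1, so λ ≡ 14.
  x = λ² - 32 - 2 = 196 - 34 ≡ 14; y = λ·(32 - 14) - 9 ≡ 21. → (14, 21)
3B = (14, 21).
Finally 3A + 3B:
(19, 36) + (14, 21). λ = (21 - 36)/(14 - 19) ≡ 22/32 mod 37. 32⁻¹ ≡ 22 (mod 37) since 32·22 = 704 ≡ 1, so λ ≡ 3.
  x = λ² - 19 - 14 = 9 - 33 ≡ 13; y = λ·(19 - 13) - 36 ≡ 19. → (13, 19)

(13, 19)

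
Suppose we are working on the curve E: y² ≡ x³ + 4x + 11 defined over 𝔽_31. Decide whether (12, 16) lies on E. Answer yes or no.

y² = 16² ≡ 8; x³ + 4x + 11 = 1787 ≡ 20 (mod 31). 8 ≠ 20.

no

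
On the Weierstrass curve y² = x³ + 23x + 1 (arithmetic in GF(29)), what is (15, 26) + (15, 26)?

tangent at (15, 26): λ = (3·15² + 23)/(2·26) ≡ 2/23. 23⁻¹ ≡ 24 (mod 29), so λ ≡ 2·24 ≡ 19.
  x = λ² - 15 - 15 = 361 - 30 ≡ 12; y = λ·(15 - 12) - 26 ≡ 2. → (12, 2)

(12, 2)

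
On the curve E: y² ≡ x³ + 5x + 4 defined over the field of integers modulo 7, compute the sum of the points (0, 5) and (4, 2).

(4, 5)

(0, 5) + (4, 2). λ = (2 - 5)/(4 - 0) ≡ 4/4 mod 7. 4⁻¹ ≡ 2 (mod 7), so λ ≡ 1.
  x = λ² - 0 - 4 = 1 - 4 ≡ 4; y = λ·(0 - 4) - 5 ≡ 5. → (4, 5)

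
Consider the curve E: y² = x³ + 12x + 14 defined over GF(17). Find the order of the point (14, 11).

2P: tangent at (14, 11): λ = (3·14² + 12)/(2·11) ≡ 5/5. 5⁻¹ ≡ 7 (mod 17), so λ ≡ 5·7 ≡ 1.
  x = λ² - 14 - 14 = 1 - 28 ≡ 7; y = λ·(14 - 7) - 11 ≡ 13. → (7, 13)
3P: (7, 13) + (14, 11). λ = (11 - 13)/(14 - 7) ≡ 15/7 mod 17. 7⁻¹ ≡ 5 (mod 17), so λ ≡ 7.
  x = λ² - 7 - 14 = 49 - 21 ≡ 11; y = λ·(7 - 11) - 13 ≡ 10. → (11, 10)
4P: (11, 10) + (14, 11). λ = (11 - 10)/(14 - 11) ≡ 1/3 mod 17. 3⁻¹ ≡ 6 (mod 17) since 3·6 = 18 ≡ 1, so λ ≡ 6.
  x = λ² - 11 - 14 = 36 - 25 ≡ 11; y = λ·(11 - 11) - 10 ≡ 7. → (11, 7)
5P: (11, 7) + (14, 11). λ = (11 - 7)/(14 - 11) ≡ 4/3 mod 17. 3⁻¹ ≡ 6 (mod 17), so λ ≡ 7.
  x = λ² - 11 - 14 = 49 - 25 ≡ 7; y = λ·(11 - 7) - 7 ≡ 4. → (7, 4)
6P: (7, 4) + (14, 11). λ = (11 - 4)/(14 - 7) ≡ 7/7 mod 17. 7⁻¹ ≡ 5 (mod 17) since 7·5 = 35 ≡ 1, so λ ≡ 1.
  x = λ² - 7 - 14 = 1 - 21 ≡ 14; y = λ·(7 - 14) - 4 ≡ 6. → (14, 6)
7P: (14, 6) + (14, 11): same x and y₁ ≡ -y₂, so the sum is the point at infinity.
7P = the point at infinity, so the order is 7.

7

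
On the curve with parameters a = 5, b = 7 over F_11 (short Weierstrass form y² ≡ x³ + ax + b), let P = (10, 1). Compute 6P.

Repeated addition: build up to 6P.
2P: tangent at (10, 1): λ = (3·10² + 5)/(2·1) ≡ 8/2. 2⁻¹ ≡ 6 (mod 11) since 2·6 = 12 ≡ 1, so λ ≡ 8·6 ≡ 4.
  x = λ² - 10 - 10 = 16 - 20 ≡ 7; y = λ·(10 - 7) - 1 ≡ 0. → (7, 0)
3P: (7, 0) + (10, 1). λ = (1 - 0)/(10 - 7) ≡ 1/3 mod 11. 3⁻¹ ≡ 4 (mod 11), so λ ≡ 4.
  x = λ² - 7 - 10 = 16 - 17 ≡ 10; y = λ·(7 - 10) - 0 ≡ 10. → (10, 10)
4P: (10, 10) + (10, 1): same x and y₁ ≡ -y₂, so the sum is O.
5P: O + (10, 1) = (10, 1) (identity).
6P: tangent at (10, 1): λ = (3·10² + 5)/(2·1) ≡ 8/2. 2⁻¹ ≡ 6 (mod 11) since 2·6 = 12 ≡ 1, so λ ≡ 8·6 ≡ 4.
  x = λ² - 10 - 10 = 16 - 20 ≡ 7; y = λ·(10 - 7) - 1 ≡ 0. → (7, 0)

(7, 0)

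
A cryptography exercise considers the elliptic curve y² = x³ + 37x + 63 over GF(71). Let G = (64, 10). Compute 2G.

tangent at (64, 10): λ = (3·64² + 37)/(2·10) ≡ 42/20. 20⁻¹ ≡ 32 (mod 71), so λ ≡ 42·32 ≡ 66.
  x = λ² - 64 - 64 = 4356 - 128 ≡ 39; y = λ·(64 - 39) - 10 ≡ 7. → (39, 7)

(39, 7)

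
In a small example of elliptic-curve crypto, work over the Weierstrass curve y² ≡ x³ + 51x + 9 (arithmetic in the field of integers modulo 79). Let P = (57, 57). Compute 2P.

(52, 11)

tangent at (57, 57): λ = (3·57² + 51)/(2·57) ≡ 2/35. 35⁻¹ ≡ 70 (mod 79) since 35·70 = 2450 ≡ 1, so λ ≡ 2·70 ≡ 61.
  x = λ² - 57 - 57 = 3721 - 114 ≡ 52; y = λ·(57 - 52) - 57 ≡ 11. → (52, 11)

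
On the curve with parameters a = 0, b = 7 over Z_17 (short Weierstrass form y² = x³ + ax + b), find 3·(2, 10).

Write Q = (2, 10).
Repeated addition: build up to 3Q.
2Q: tangent at (2, 10): λ = (3·2² + 0)/(2·10) ≡ 12/3. 3⁻¹ ≡ 6 (mod 17), so λ ≡ 12·6 ≡ 4.
  x = λ² - 2 - 2 = 16 - 4 ≡ 12; y = λ·(2 - 12) - 10 ≡ 1. → (12, 1)
3Q: (12, 1) + (2, 10). λ = (10 - 1)/(2 - 12) ≡ 9/7 mod 17. 7⁻¹ ≡ 5 (mod 17), so λ ≡ 11.
  x = λ² - 12 - 2 = 121 - 14 ≡ 5; y = λ·(12 - 5) - 1 ≡ 8. → (5, 8)

(5, 8)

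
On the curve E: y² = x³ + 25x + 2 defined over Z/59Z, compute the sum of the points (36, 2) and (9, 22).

(36, 2) + (9, 22). λ = (22 - 2)/(9 - 36) ≡ 20/32 mod 59. 32⁻¹ ≡ 24 (mod 59), so λ ≡ 8.
  x = λ² - 36 - 9 = 64 - 45 ≡ 19; y = λ·(36 - 19) - 2 ≡ 16. → (19, 16)

(19, 16)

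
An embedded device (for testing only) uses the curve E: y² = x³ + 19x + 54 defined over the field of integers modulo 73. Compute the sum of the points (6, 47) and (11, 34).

(6, 47) + (11, 34). λ = (34 - 47)/(11 - 6) ≡ 60/5 mod 73. 5⁻¹ ≡ 44 (mod 73), so λ ≡ 12.
  x = λ² - 6 - 11 = 144 - 17 ≡ 54; y = λ·(6 - 54) - 47 ≡ 34. → (54, 34)

(54, 34)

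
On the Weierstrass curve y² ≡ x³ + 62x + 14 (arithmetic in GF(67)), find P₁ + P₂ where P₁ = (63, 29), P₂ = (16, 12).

(63, 29) + (16, 12). λ = (12 - 29)/(16 - 63) ≡ 50/20 mod 67. 20⁻¹ ≡ 57 (mod 67), so λ ≡ 36.
  x = λ² - 63 - 16 = 1296 - 79 ≡ 11; y = λ·(63 - 11) - 29 ≡ 34. → (11, 34)

(11, 34)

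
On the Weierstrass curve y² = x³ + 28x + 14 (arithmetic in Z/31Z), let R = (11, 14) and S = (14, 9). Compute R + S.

(26, 11)

(11, 14) + (14, 9). λ = (9 - 14)/(14 - 11) ≡ 26/3 mod 31. 3⁻¹ ≡ 21 (mod 31), so λ ≡ 19.
  x = λ² - 11 - 14 = 361 - 25 ≡ 26; y = λ·(11 - 26) - 14 ≡ 11. → (26, 11)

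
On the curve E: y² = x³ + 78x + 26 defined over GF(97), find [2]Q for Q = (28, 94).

(39, 93)

tangent at (28, 94): λ = (3·28² + 78)/(2·94) ≡ 5/91. 91⁻¹ ≡ 16 (mod 97), so λ ≡ 5·16 ≡ 80.
  x = λ² - 28 - 28 = 6400 - 56 ≡ 39; y = λ·(28 - 39) - 94 ≡ 93. → (39, 93)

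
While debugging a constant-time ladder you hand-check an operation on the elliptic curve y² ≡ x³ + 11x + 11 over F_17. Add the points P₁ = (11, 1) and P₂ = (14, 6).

(11, 1) + (14, 6). λ = (6 - 1)/(14 - 11) ≡ 5/3 mod 17. 3⁻¹ ≡ 6 (mod 17) since 3·6 = 18 ≡ 1, so λ ≡ 13.
  x = λ² - 11 - 14 = 169 - 25 ≡ 8; y = λ·(11 - 8) - 1 ≡ 4. → (8, 4)

(8, 4)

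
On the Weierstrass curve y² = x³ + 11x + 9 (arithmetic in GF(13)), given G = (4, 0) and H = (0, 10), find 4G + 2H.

(3, 2)

First 4G:
Double-and-add on 4 = (100)₂. Start with G = (4, 0) for the leading 1-bit.
double: (4, 0) + (4, 0): same x and y₁ ≡ -y₂, so the sum is 𝒪.
double: 𝒪 + 𝒪 = 𝒪 (identity).
4G = 𝒪.
Next 2H:
Repeated addition: build up to 2H.
2H: tangent at (0, 10): λ = (3·0² + 11)/(2·10) ≡ 11/7. 7⁻¹ ≡ 2 (mod 13) since 7·2 = 14 ≡ 1, so λ ≡ 11·2 ≡ 9.
  x = λ² - 0 - 0 = 81 - 0 ≡ 3; y = λ·(0 - 3) - 10 ≡ 2. → (3, 2)
2H = (3, 2).
Finally 4G + 2H:
𝒪 + (3, 2) = (3, 2) (identity).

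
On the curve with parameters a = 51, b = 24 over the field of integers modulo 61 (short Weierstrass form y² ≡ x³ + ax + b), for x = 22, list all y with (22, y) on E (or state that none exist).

none

x³ + 51x + 24 = 11794 ≡ 21 (mod 61).
21 is a non-residue mod 61; no y exists.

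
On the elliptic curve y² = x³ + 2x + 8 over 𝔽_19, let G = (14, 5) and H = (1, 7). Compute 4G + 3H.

(4, 2)

First 4G:
Double-and-add on 4 = (100)₂. Start with G = (14, 5) for the leading 1-bit.
double: tangent at (14, 5): λ = (3·14² + 2)/(2·5) ≡ 1/10. 10⁻¹ ≡ 2 (mod 19), so λ ≡ 1·2 ≡ 2.
  x = λ² - 14 - 14 = 4 - 28 ≡ 14; y = λ·(14 - 14) - 5 ≡ 14. → (14, 14)
double: tangent at (14, 14): λ = (3·14² + 2)/(2·14) ≡ 1/9. 9⁻¹ ≡ 17 (mod 19), so λ ≡ 1·17 ≡ 17.
  x = λ² - 14 - 14 = 289 - 28 ≡ 14; y = λ·(14 - 14) - 14 ≡ 5. → (14, 5)
4G = (14, 5).
Next 3H:
Repeated addition: build up to 3H.
2H: tangent at (1, 7): λ = (3·1² + 2)/(2·7) ≡ 5/14. 14⁻¹ ≡ 15 (mod 19), so λ ≡ 5·15 ≡ 18.
  x = λ² - 1 - 1 = 324 - 2 ≡ 18; y = λ·(1 - 18) - 7 ≡ 10. → (18, 10)
3H: (18, 10) + (1, 7). λ = (7 - 10)/(1 - 18) ≡ 16/2 mod 19. 2⁻¹ ≡ 10 (mod 19) since 2·10 = 20 ≡ 1, so λ ≡ 8.
  x = λ² - 18 - 1 = 64 - 19 ≡ 7; y = λ·(18 - 7) - 10 ≡ 2. → (7, 2)
3H = (7, 2).
Finally 4G + 3H:
(14, 5) + (7, 2). λ = (2 - 5)/(7 - 14) ≡ 16/12 mod 19. 12⁻¹ ≡ 8 (mod 19), so λ ≡ 14.
  x = λ² - 14 - 7 = 196 - 21 ≡ 4; y = λ·(14 - 4) - 5 ≡ 2. → (4, 2)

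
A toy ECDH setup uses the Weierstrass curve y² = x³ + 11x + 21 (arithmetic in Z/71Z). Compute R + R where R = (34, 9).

tangent at (34, 9): λ = (3·34² + 11)/(2·9) ≡ 0/18. 18⁻¹ ≡ 4 (mod 71) since 18·4 = 72 ≡ 1, so λ ≡ 0·4 ≡ 0.
  x = λ² - 34 - 34 = 0 - 68 ≡ 3; y = λ·(34 - 3) - 9 ≡ 62. → (3, 62)

(3, 62)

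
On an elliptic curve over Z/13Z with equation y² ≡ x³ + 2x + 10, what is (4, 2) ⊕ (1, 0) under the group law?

(7, 9)

(4, 2) + (1, 0). λ = (0 - 2)/(1 - 4) ≡ 11/10 mod 13. 10⁻¹ ≡ 4 (mod 13), so λ ≡ 5.
  x = λ² - 4 - 1 = 25 - 5 ≡ 7; y = λ·(4 - 7) - 2 ≡ 9. → (7, 9)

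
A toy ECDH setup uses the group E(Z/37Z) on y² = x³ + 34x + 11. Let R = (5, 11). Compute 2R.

(16, 27)

tangent at (5, 11): λ = (3·5² + 34)/(2·11) ≡ 35/22. 22⁻¹ ≡ 32 (mod 37), so λ ≡ 35·32 ≡ 10.
  x = λ² - 5 - 5 = 100 - 10 ≡ 16; y = λ·(5 - 16) - 11 ≡ 27. → (16, 27)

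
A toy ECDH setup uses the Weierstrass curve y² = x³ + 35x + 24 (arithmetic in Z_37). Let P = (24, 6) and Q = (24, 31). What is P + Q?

The two points share x = 24 and their y-coordinates satisfy 6 + 31 ≡ 0 (mod 37), so they are inverses. Their sum is O.

O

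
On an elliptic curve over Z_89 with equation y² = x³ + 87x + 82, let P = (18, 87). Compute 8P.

(23, 59)

Repeated addition: build up to 8P.
2P: tangent at (18, 87): λ = (3·18² + 87)/(2·87) ≡ 80/85. 85⁻¹ ≡ 22 (mod 89) since 85·22 = 1870 ≡ 1, so λ ≡ 80·22 ≡ 69.
  x = λ² - 18 - 18 = 4761 - 36 ≡ 8; y = λ·(18 - 8) - 87 ≡ 69. → (8, 69)
3P: (8, 69) + (18, 87). λ = (87 - 69)/(18 - 8) ≡ 18/10 mod 89. 10⁻¹ ≡ 9 (mod 89), so λ ≡ 73.
  x = λ² - 8 - 18 = 5329 - 26 ≡ 52; y = λ·(8 - 52) - 69 ≡ 12. → (52, 12)
4P: (52, 12) + (18, 87). λ = (87 - 12)/(18 - 52) ≡ 75/55 mod 89. 55⁻¹ ≡ 34 (mod 89), so λ ≡ 58.
  x = λ² - 52 - 18 = 3364 - 70 ≡ 1; y = λ·(52 - 1) - 12 ≡ 9. → (1, 9)
5P: (1, 9) + (18, 87). λ = (87 - 9)/(18 - 1) ≡ 78/17 mod 89. 17⁻¹ ≡ 21 (mod 89) since 17·21 = 357 ≡ 1, so λ ≡ 36.
  x = λ² - 1 - 18 = 1296 - 19 ≡ 31; y = λ·(1 - 31) - 9 ≡ 68. → (31, 68)
6P: (31, 68) + (18, 87). λ = (87 - 68)/(18 - 31) ≡ 19/76 mod 89. 76⁻¹ ≡ 41 (mod 89), so λ ≡ 67.
  x = λ² - 31 - 18 = 4489 - 49 ≡ 79; y = λ·(31 - 79) - 68 ≡ 9. → (79, 9)
7P: (79, 9) + (18, 87). λ = (87 - 9)/(18 - 79) ≡ 78/28 mod 89. 28⁻¹ ≡ 35 (mod 89), so λ ≡ 60.
  x = λ² - 79 - 18 = 3600 - 97 ≡ 32; y = λ·(79 - 32) - 9 ≡ 52. → (32, 52)
8P: (32, 52) + (18, 87). λ = (87 - 52)/(18 - 32) ≡ 35/75 mod 89. 75⁻¹ ≡ 19 (mod 89), so λ ≡ 42.
  x = λ² - 32 - 18 = 1764 - 50 ≡ 23; y = λ·(32 - 23) - 52 ≡ 59. → (23, 59)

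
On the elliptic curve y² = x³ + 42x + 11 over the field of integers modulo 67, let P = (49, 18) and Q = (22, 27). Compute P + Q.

(49, 18) + (22, 27). λ = (27 - 18)/(22 - 49) ≡ 9/40 mod 67. 40⁻¹ ≡ 62 (mod 67), so λ ≡ 22.
  x = λ² - 49 - 22 = 484 - 71 ≡ 11; y = λ·(49 - 11) - 18 ≡ 14. → (11, 14)

(11, 14)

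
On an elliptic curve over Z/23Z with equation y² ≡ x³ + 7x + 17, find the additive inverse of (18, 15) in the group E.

(18, 8)

-(18, 15) = (18, -15 mod 23) = (18, 8).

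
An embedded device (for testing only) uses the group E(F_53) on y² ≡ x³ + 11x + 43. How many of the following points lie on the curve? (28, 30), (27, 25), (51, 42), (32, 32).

(28, 30): 30² ≡ 52, rhs ≡ 43 → off.
(27, 25): 25² ≡ 42, rhs ≡ 42 → on.
(51, 42): 42² ≡ 15, rhs ≡ 13 → off.
(32, 32): 32² ≡ 17, rhs ≡ 38 → off.

1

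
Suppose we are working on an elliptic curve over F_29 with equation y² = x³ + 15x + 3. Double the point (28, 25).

tangent at (28, 25): λ = (3·28² + 15)/(2·25) ≡ 18/21. 21⁻¹ ≡ 18 (mod 29) since 21·18 = 378 ≡ 1, so λ ≡ 18·18 ≡ 5.
  x = λ² - 28 - 28 = 25 - 56 ≡ 27; y = λ·(28 - 27) - 25 ≡ 9. → (27, 9)

(27, 9)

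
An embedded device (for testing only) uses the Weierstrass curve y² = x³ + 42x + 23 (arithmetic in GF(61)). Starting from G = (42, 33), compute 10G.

Double-and-add on 10 = (1010)₂. Start with G = (42, 33) for the leading 1-bit.
double: tangent at (42, 33): λ = (3·42² + 42)/(2·33) ≡ 27/5. 5⁻¹ ≡ 49 (mod 61), so λ ≡ 27·49 ≡ 42.
  x = λ² - 42 - 42 = 1764 - 84 ≡ 33; y = λ·(42 - 33) - 33 ≡ 40. → (33, 40)
double: tangent at (33, 40): λ = (3·33² + 42)/(2·40) ≡ 15/19. 19⁻¹ ≡ 45 (mod 61) since 19·45 = 855 ≡ 1, so λ ≡ 15·45 ≡ 4.
  x = λ² - 33 - 33 = 16 - 66 ≡ 11; y = λ·(33 - 11) - 40 ≡ 48. → (11, 48)
add G: (11, 48) + (42, 33). λ = (33 - 48)/(42 - 11) ≡ 46/31 mod 61. 31⁻¹ ≡ 2 (mod 61) since 31·2 = 62 ≡ 1, so λ ≡ 31.
  x = λ² - 11 - 42 = 961 - 53 ≡ 54; y = λ·(11 - 54) - 48 ≡ 22. → (54, 22)
double: tangent at (54, 22): λ = (3·54² + 42)/(2·22) ≡ 6/44. 44⁻¹ ≡ 43 (mod 61) since 44·43 = 1892 ≡ 1, so λ ≡ 6·43 ≡ 14.
  x = λ² - 54 - 54 = 196 - 108 ≡ 27; y = λ·(54 - 27) - 22 ≡ 51. → (27, 51)

(27, 51)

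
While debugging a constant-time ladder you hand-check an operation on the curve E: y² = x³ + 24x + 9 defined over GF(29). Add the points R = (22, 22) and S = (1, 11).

(2, 23)

(22, 22) + (1, 11). λ = (11 - 22)/(1 - 22) ≡ 18/8 mod 29. 8⁻¹ ≡ 11 (mod 29), so λ ≡ 24.
  x = λ² - 22 - 1 = 576 - 23 ≡ 2; y = λ·(22 - 2) - 22 ≡ 23. → (2, 23)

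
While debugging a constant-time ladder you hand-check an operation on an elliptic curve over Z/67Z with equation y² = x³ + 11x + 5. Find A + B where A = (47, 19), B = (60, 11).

(25, 19)

(47, 19) + (60, 11). λ = (11 - 19)/(60 - 47) ≡ 59/13 mod 67. 13⁻¹ ≡ 31 (mod 67), so λ ≡ 20.
  x = λ² - 47 - 60 = 400 - 107 ≡ 25; y = λ·(47 - 25) - 19 ≡ 19. → (25, 19)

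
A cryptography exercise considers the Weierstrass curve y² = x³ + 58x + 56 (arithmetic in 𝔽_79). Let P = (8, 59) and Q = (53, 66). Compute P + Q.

(8, 59) + (53, 66). λ = (66 - 59)/(53 - 8) ≡ 7/45 mod 79. 45⁻¹ ≡ 72 (mod 79), so λ ≡ 30.
  x = λ² - 8 - 53 = 900 - 61 ≡ 49; y = λ·(8 - 49) - 59 ≡ 54. → (49, 54)

(49, 54)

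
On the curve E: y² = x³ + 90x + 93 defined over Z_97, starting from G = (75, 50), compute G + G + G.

(74, 55)

Repeated addition: build up to 3G.
2G: tangent at (75, 50): λ = (3·75² + 90)/(2·50) ≡ 87/3. 3⁻¹ ≡ 65 (mod 97) since 3·65 = 195 ≡ 1, so λ ≡ 87·65 ≡ 29.
  x = λ² - 75 - 75 = 841 - 150 ≡ 12; y = λ·(75 - 12) - 50 ≡ 31. → (12, 31)
3G: (12, 31) + (75, 50). λ = (50 - 31)/(75 - 12) ≡ 19/63 mod 97. 63⁻¹ ≡ 77 (mod 97), so λ ≡ 8.
  x = λ² - 12 - 75 = 64 - 87 ≡ 74; y = λ·(12 - 74) - 31 ≡ 55. → (74, 55)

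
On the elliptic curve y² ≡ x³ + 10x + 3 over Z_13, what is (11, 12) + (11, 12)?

tangent at (11, 12): λ = (3·11² + 10)/(2·12) ≡ 9/11. 11⁻¹ ≡ 6 (mod 13), so λ ≡ 9·6 ≡ 2.
  x = λ² - 11 - 11 = 4 - 22 ≡ 8; y = λ·(11 - 8) - 12 ≡ 7. → (8, 7)

(8, 7)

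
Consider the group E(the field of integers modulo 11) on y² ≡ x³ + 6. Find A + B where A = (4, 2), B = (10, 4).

(2, 6)

(4, 2) + (10, 4). λ = (4 - 2)/(10 - 4) ≡ 2/6 mod 11. 6⁻¹ ≡ 2 (mod 11), so λ ≡ 4.
  x = λ² - 4 - 10 = 16 - 14 ≡ 2; y = λ·(4 - 2) - 2 ≡ 6. → (2, 6)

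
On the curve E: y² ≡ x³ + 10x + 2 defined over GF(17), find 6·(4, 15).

Write P = (4, 15).
Repeated addition: build up to 6P.
2P: tangent at (4, 15): λ = (3·4² + 10)/(2·15) ≡ 7/13. 13⁻¹ ≡ 4 (mod 17) since 13·4 = 52 ≡ 1, so λ ≡ 7·4 ≡ 11.
  x = λ² - 4 - 4 = 121 - 8 ≡ 11; y = λ·(4 - 11) - 15 ≡ 10. → (11, 10)
3P: (11, 10) + (4, 15). λ = (15 - 10)/(4 - 11) ≡ 5/10 mod 17. 10⁻¹ ≡ 12 (mod 17) since 10·12 = 120 ≡ 1, so λ ≡ 9.
  x = λ² - 11 - 4 = 81 - 15 ≡ 15; y = λ·(11 - 15) - 10 ≡ 5. → (15, 5)
4P: (15, 5) + (4, 15). λ = (15 - 5)/(4 - 15) ≡ 10/6 mod 17. 6⁻¹ ≡ 3 (mod 17), so λ ≡ 13.
  x = λ² - 15 - 4 = 169 - 19 ≡ 14; y = λ·(15 - 14) - 5 ≡ 8. → (14, 8)
5P: (14, 8) + (4, 15). λ = (15 - 8)/(4 - 14) ≡ 7/7 mod 17. 7⁻¹ ≡ 5 (mod 17) since 7·5 = 35 ≡ 1, so λ ≡ 1.
  x = λ² - 14 - 4 = 1 - 18 ≡ 0; y = λ·(14 - 0) - 8 ≡ 6. → (0, 6)
6P: (0, 6) + (4, 15). λ = (15 - 6)/(4 - 0) ≡ 9/4 mod 17. 4⁻¹ ≡ 13 (mod 17), so λ ≡ 15.
  x = λ² - 0 - 4 = 225 - 4 ≡ 0; y = λ·(0 - 0) - 6 ≡ 11. → (0, 11)

(0, 11)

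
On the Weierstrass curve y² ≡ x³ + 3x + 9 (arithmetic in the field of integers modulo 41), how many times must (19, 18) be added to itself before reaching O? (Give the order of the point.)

3

2P: tangent at (19, 18): λ = (3·19² + 3)/(2·18) ≡ 20/36. 36⁻¹ ≡ 8 (mod 41), so λ ≡ 20·8 ≡ 37.
  x = λ² - 19 - 19 = 1369 - 38 ≡ 19; y = λ·(19 - 19) - 18 ≡ 23. → (19, 23)
3P: (19, 23) + (19, 18): same x and y₁ ≡ -y₂, so the sum is O.
3P = O, so the order is 3.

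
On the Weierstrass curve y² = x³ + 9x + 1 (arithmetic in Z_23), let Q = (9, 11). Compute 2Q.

tangent at (9, 11): λ = (3·9² + 9)/(2·11) ≡ 22/22. 22⁻¹ ≡ 22 (mod 23) since 22·22 = 484 ≡ 1, so λ ≡ 22·22 ≡ 1.
  x = λ² - 9 - 9 = 1 - 18 ≡ 6; y = λ·(9 - 6) - 11 ≡ 15. → (6, 15)

(6, 15)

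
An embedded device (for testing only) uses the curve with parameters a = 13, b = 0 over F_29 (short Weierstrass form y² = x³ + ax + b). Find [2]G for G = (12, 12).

tangent at (12, 12): λ = (3·12² + 13)/(2·12) ≡ 10/24. 24⁻¹ ≡ 23 (mod 29) since 24·23 = 552 ≡ 1, so λ ≡ 10·23 ≡ 27.
  x = λ² - 12 - 12 = 729 - 24 ≡ 9; y = λ·(12 - 9) - 12 ≡ 11. → (9, 11)

(9, 11)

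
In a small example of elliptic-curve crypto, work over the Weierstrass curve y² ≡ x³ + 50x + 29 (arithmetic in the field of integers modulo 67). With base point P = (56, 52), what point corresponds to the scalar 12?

Repeated addition: build up to 12P.
2P: tangent at (56, 52): λ = (3·56² + 50)/(2·52) ≡ 11/37. 37⁻¹ ≡ 29 (mod 67), so λ ≡ 11·29 ≡ 51.
  x = λ² - 56 - 56 = 2601 - 112 ≡ 10; y = λ·(56 - 10) - 52 ≡ 16. → (10, 16)
3P: (10, 16) + (56, 52). λ = (52 - 16)/(56 - 10) ≡ 36/46 mod 67. 46⁻¹ ≡ 51 (mod 67), so λ ≡ 27.
  x = λ² - 10 - 56 = 729 - 66 ≡ 60; y = λ·(10 - 60) - 16 ≡ 41. → (60, 41)
4P: (60, 41) + (56, 52). λ = (52 - 41)/(56 - 60) ≡ 11/63 mod 67. 63⁻¹ ≡ 50 (mod 67), so λ ≡ 14.
  x = λ² - 60 - 56 = 196 - 116 ≡ 13; y = λ·(60 - 13) - 41 ≡ 14. → (13, 14)
5P: (13, 14) + (56, 52). λ = (52 - 14)/(56 - 13) ≡ 38/43 mod 67. 43⁻¹ ≡ 53 (mod 67) since 43·53 = 2279 ≡ 1, so λ ≡ 4.
  x = λ² - 13 - 56 = 16 - 69 ≡ 14; y = λ·(13 - 14) - 14 ≡ 49. → (14, 49)
6P: (14, 49) + (56, 52). λ = (52 - 49)/(56 - 14) ≡ 3/42 mod 67. 42⁻¹ ≡ 8 (mod 67), so λ ≡ 24.
  x = λ² - 14 - 56 = 576 - 70 ≡ 37; y = λ·(14 - 37) - 49 ≡ 2. → (37, 2)
7P: (37, 2) + (56, 52). λ = (52 - 2)/(56 - 37) ≡ 50/19 mod 67. 19⁻¹ ≡ 60 (mod 67) since 19·60 = 1140 ≡ 1, so λ ≡ 52.
  x = λ² - 37 - 56 = 2704 - 93 ≡ 65; y = λ·(37 - 65) - 2 ≡ 16. → (65, 16)
8P: (65, 16) + (56, 52). λ = (52 - 16)/(56 - 65) ≡ 36/58 mod 67. 58⁻¹ ≡ 52 (mod 67) since 58·52 = 3016 ≡ 1, so λ ≡ 63.
  x = λ² - 65 - 56 = 3969 - 121 ≡ 29; y = λ·(65 - 29) - 16 ≡ 41. → (29, 41)
9P: (29, 41) + (56, 52). λ = (52 - 41)/(56 - 29) ≡ 11/27 mod 67. 27⁻¹ ≡ 5 (mod 67) since 27·5 = 135 ≡ 1, so λ ≡ 55.
  x = λ² - 29 - 56 = 3025 - 85 ≡ 59; y = λ·(29 - 59) - 41 ≡ 51. → (59, 51)
10P: (59, 51) + (56, 52). λ = (52 - 51)/(56 - 59) ≡ 1/64 mod 67. 64⁻¹ ≡ 22 (mod 67), so λ ≡ 22.
  x = λ² - 59 - 56 = 484 - 115 ≡ 34; y = λ·(59 - 34) - 51 ≡ 30. → (34, 30)
11P: (34, 30) + (56, 52). λ = (52 - 30)/(56 - 34) ≡ 22/22 mod 67. 22⁻¹ ≡ 64 (mod 67) since 22·64 = 1408 ≡ 1, so λ ≡ 1.
  x = λ² - 34 - 56 = 1 - 90 ≡ 45; y = λ·(34 - 45) - 30 ≡ 26. → (45, 26)
12P: (45, 26) + (56, 52). λ = (52 - 26)/(56 - 45) ≡ 26/11 mod 67. 11⁻¹ ≡ 61 (mod 67), so λ ≡ 45.
  x = λ² - 45 - 56 = 2025 - 101 ≡ 48; y = λ·(45 - 48) - 26 ≡ 40. → (48, 40)

(48, 40)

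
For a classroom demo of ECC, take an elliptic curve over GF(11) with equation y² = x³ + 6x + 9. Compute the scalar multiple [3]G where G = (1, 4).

(7, 8)

Repeated addition: build up to 3G.
2G: tangent at (1, 4): λ = (3·1² + 6)/(2·4) ≡ 9/8. 8⁻¹ ≡ 7 (mod 11), so λ ≡ 9·7 ≡ 8.
  x = λ² - 1 - 1 = 64 - 2 ≡ 7; y = λ·(1 - 7) - 4 ≡ 3. → (7, 3)
3G: (7, 3) + (1, 4). λ = (4 - 3)/(1 - 7) ≡ 1/5 mod 11. 5⁻¹ ≡ 9 (mod 11), so λ ≡ 9.
  x = λ² - 7 - 1 = 81 - 8 ≡ 7; y = λ·(7 - 7) - 3 ≡ 8. → (7, 8)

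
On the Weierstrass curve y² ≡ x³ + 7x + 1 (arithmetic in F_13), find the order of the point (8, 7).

2P: tangent at (8, 7): λ = (3·8² + 7)/(2·7) ≡ 4/1. 1⁻¹ ≡ 1 (mod 13) since 1·1 = 1 ≡ 1, so λ ≡ 4·1 ≡ 4.
  x = λ² - 8 - 8 = 16 - 16 ≡ 0; y = λ·(8 - 0) - 7 ≡ 12. → (0, 12)
3P: (0, 12) + (8, 7). λ = (7 - 12)/(8 - 0) ≡ 8/8 mod 13. 8⁻¹ ≡ 5 (mod 13), so λ ≡ 1.
  x = λ² - 0 - 8 = 1 - 8 ≡ 6; y = λ·(0 - 6) - 12 ≡ 8. → (6, 8)
4P: (6, 8) + (8, 7). λ = (7 - 8)/(8 - 6) ≡ 12/2 mod 13. 2⁻¹ ≡ 7 (mod 13) since 2·7 = 14 ≡ 1, so λ ≡ 6.
  x = λ² - 6 - 8 = 36 - 14 ≡ 9; y = λ·(6 - 9) - 8 ≡ 0. → (9, 0)
5P: (9, 0) + (8, 7). λ = (7 - 0)/(8 - 9) ≡ 7/12 mod 13. 12⁻¹ ≡ 12 (mod 13) since 12·12 = 144 ≡ 1, so λ ≡ 6.
  x = λ² - 9 - 8 = 36 - 17 ≡ 6; y = λ·(9 - 6) - 0 ≡ 5. → (6, 5)
6P: (6, 5) + (8, 7). λ = (7 - 5)/(8 - 6) ≡ 2/2 mod 13. 2⁻¹ ≡ 7 (mod 13), so λ ≡ 1.
  x = λ² - 6 - 8 = 1 - 14 ≡ 0; y = λ·(6 - 0) - 5 ≡ 1. → (0, 1)
7P: (0, 1) + (8, 7). λ = (7 - 1)/(8 - 0) ≡ 6/8 mod 13. 8⁻¹ ≡ 5 (mod 13) since 8·5 = 40 ≡ 1, so λ ≡ 4.
  x = λ² - 0 - 8 = 16 - 8 ≡ 8; y = λ·(0 - 8) - 1 ≡ 6. → (8, 6)
8P: (8, 6) + (8, 7): same x and y₁ ≡ -y₂, so the sum is 𝒪.
8P = 𝒪, so the order is 8.

8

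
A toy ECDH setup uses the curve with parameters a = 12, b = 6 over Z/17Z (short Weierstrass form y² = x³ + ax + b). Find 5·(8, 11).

Write G = (8, 11).
Repeated addition: build up to 5G.
2G: tangent at (8, 11): λ = (3·8² + 12)/(2·11) ≡ 0/5. 5⁻¹ ≡ 7 (mod 17) since 5·7 = 35 ≡ 1, so λ ≡ 0·7 ≡ 0.
  x = λ² - 8 - 8 = 0 - 16 ≡ 1; y = λ·(8 - 1) - 11 ≡ 6. → (1, 6)
3G: (1, 6) + (8, 11). λ = (11 - 6)/(8 - 1) ≡ 5/7 mod 17. 7⁻¹ ≡ 5 (mod 17), so λ ≡ 8.
  x = λ² - 1 - 8 = 64 - 9 ≡ 4; y = λ·(1 - 4) - 6 ≡ 4. → (4, 4)
4G: (4, 4) + (8, 11). λ = (11 - 4)/(8 - 4) ≡ 7/4 mod 17. 4⁻¹ ≡ 13 (mod 17), so λ ≡ 6.
  x = λ² - 4 - 8 = 36 - 12 ≡ 7; y = λ·(4 - 7) - 4 ≡ 12. → (7, 12)
5G: (7, 12) + (8, 11). λ = (11 - 12)/(8 - 7) ≡ 16/1 mod 17. 1⁻¹ ≡ 1 (mod 17), so λ ≡ 16.
  x = λ² - 7 - 8 = 256 - 15 ≡ 3; y = λ·(7 - 3) - 12 ≡ 1. → (3, 1)

(3, 1)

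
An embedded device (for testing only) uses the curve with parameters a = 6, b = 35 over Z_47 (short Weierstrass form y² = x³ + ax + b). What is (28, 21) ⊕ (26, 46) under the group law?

(20, 20)

(28, 21) + (26, 46). λ = (46 - 21)/(26 - 28) ≡ 25/45 mod 47. 45⁻¹ ≡ 23 (mod 47), so λ ≡ 11.
  x = λ² - 28 - 26 = 121 - 54 ≡ 20; y = λ·(28 - 20) - 21 ≡ 20. → (20, 20)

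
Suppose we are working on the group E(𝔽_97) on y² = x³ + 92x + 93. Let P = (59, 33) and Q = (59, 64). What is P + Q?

O

The two points share x = 59 and their y-coordinates satisfy 33 + 64 ≡ 0 (mod 97), so they are inverses. Their sum is O.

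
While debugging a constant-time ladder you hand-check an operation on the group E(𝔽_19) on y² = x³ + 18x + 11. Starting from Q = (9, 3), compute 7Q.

(5, 6)

Double-and-add on 7 = (111)₂. Start with Q = (9, 3) for the leading 1-bit.
double: tangent at (9, 3): λ = (3·9² + 18)/(2·3) ≡ 14/6. 6⁻¹ ≡ 16 (mod 19), so λ ≡ 14·16 ≡ 15.
  x = λ² - 9 - 9 = 225 - 18 ≡ 17; y = λ·(9 - 17) - 3 ≡ 10. → (17, 10)
add Q: (17, 10) + (9, 3). λ = (3 - 10)/(9 - 17) ≡ 12/11 mod 19. 11⁻¹ ≡ 7 (mod 19) since 11·7 = 77 ≡ 1, so λ ≡ 8.
  x = λ² - 17 - 9 = 64 - 26 ≡ 0; y = λ·(17 - 0) - 10 ≡ 12. → (0, 12)
double: tangent at (0, 12): λ = (3·0² + 18)/(2·12) ≡ 18/5. 5⁻¹ ≡ 4 (mod 19), so λ ≡ 18·4 ≡ 15.
  x = λ² - 0 - 0 = 225 - 0 ≡ 16; y = λ·(0 - 16) - 12 ≡ 14. → (16, 14)
add Q: (16, 14) + (9, 3). λ = (3 - 14)/(9 - 16) ≡ 8/12 mod 19. 12⁻¹ ≡ 8 (mod 19), so λ ≡ 7.
  x = λ² - 16 - 9 = 49 - 25 ≡ 5; y = λ·(16 - 5) - 14 ≡ 6. → (5, 6)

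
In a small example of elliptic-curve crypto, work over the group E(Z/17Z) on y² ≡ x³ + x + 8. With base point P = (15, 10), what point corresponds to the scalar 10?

Double-and-add on 10 = (1010)₂. Start with P = (15, 10) for the leading 1-bit.
double: tangent at (15, 10): λ = (3·15² + 1)/(2·10) ≡ 13/3. 3⁻¹ ≡ 6 (mod 17), so λ ≡ 13·6 ≡ 10.
  x = λ² - 15 - 15 = 100 - 30 ≡ 2; y = λ·(15 - 2) - 10 ≡ 1. → (2, 1)
double: tangent at (2, 1): λ = (3·2² + 1)/(2·1) ≡ 13/2. 2⁻¹ ≡ 9 (mod 17), so λ ≡ 13·9 ≡ 15.
  x = λ² - 2 - 2 = 225 - 4 ≡ 0; y = λ·(2 - 0) - 1 ≡ 12. → (0, 12)
add P: (0, 12) + (15, 10). λ = (10 - 12)/(15 - 0) ≡ 15/15 mod 17. 15⁻¹ ≡ 8 (mod 17) since 15·8 = 120 ≡ 1, so λ ≡ 1.
  x = λ² - 0 - 15 = 1 - 15 ≡ 3; y = λ·(0 - 3) - 12 ≡ 2. → (3, 2)
double: tangent at (3, 2): λ = (3·3² + 1)/(2·2) ≡ 11/4. 4⁻¹ ≡ 13 (mod 17) since 4·13 = 52 ≡ 1, so λ ≡ 11·13 ≡ 7.
  x = λ² - 3 - 3 = 49 - 6 ≡ 9; y = λ·(3 - 9) - 2 ≡ 7. → (9, 7)

(9, 7)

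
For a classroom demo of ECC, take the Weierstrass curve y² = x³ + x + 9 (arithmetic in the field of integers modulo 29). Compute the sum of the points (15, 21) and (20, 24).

(28, 6)

(15, 21) + (20, 24). λ = (24 - 21)/(20 - 15) ≡ 3/5 mod 29. 5⁻¹ ≡ 6 (mod 29), so λ ≡ 18.
  x = λ² - 15 - 20 = 324 - 35 ≡ 28; y = λ·(15 - 28) - 21 ≡ 6. → (28, 6)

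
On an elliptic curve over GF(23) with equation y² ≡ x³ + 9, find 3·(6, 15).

Write Q = (6, 15).
Repeated addition: build up to 3Q.
2Q: tangent at (6, 15): λ = (3·6² + 0)/(2·15) ≡ 16/7. 7⁻¹ ≡ 10 (mod 23) since 7·10 = 70 ≡ 1, so λ ≡ 16·10 ≡ 22.
  x = λ² - 6 - 6 = 484 - 12 ≡ 12; y = λ·(6 - 12) - 15 ≡ 14. → (12, 14)
3Q: (12, 14) + (6, 15). λ = (15 - 14)/(6 - 12) ≡ 1/17 mod 23. 17⁻¹ ≡ 19 (mod 23), so λ ≡ 19.
  x = λ² - 12 - 6 = 361 - 18 ≡ 21; y = λ·(12 - 21) - 14 ≡ 22. → (21, 22)

(21, 22)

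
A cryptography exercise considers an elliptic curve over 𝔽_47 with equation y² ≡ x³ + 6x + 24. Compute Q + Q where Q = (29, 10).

tangent at (29, 10): λ = (3·29² + 6)/(2·10) ≡ 38/20. 20⁻¹ ≡ 40 (mod 47), so λ ≡ 38·40 ≡ 16.
  x = λ² - 29 - 29 = 256 - 58 ≡ 10; y = λ·(29 - 10) - 10 ≡ 12. → (10, 12)

(10, 12)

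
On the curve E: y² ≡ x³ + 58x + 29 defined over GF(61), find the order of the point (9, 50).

4

2P: tangent at (9, 50): λ = (3·9² + 58)/(2·50) ≡ 57/39. 39⁻¹ ≡ 36 (mod 61), so λ ≡ 57·36 ≡ 39.
  x = λ² - 9 - 9 = 1521 - 18 ≡ 39; y = λ·(9 - 39) - 50 ≡ 0. → (39, 0)
3P: (39, 0) + (9, 50). λ = (50 - 0)/(9 - 39) ≡ 50/31 mod 61. 31⁻¹ ≡ 2 (mod 61) since 31·2 = 62 ≡ 1, so λ ≡ 39.
  x = λ² - 39 - 9 = 1521 - 48 ≡ 9; y = λ·(39 - 9) - 0 ≡ 11. → (9, 11)
4P: (9, 11) + (9, 50): same x and y₁ ≡ -y₂, so the sum is the point at infinity.
4P = the point at infinity, so the order is 4.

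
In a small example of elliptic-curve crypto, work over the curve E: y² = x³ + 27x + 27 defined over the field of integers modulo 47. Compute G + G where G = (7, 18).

(42, 40)

tangent at (7, 18): λ = (3·7² + 27)/(2·18) ≡ 33/36. 36⁻¹ ≡ 17 (mod 47) since 36·17 = 612 ≡ 1, so λ ≡ 33·17 ≡ 44.
  x = λ² - 7 - 7 = 1936 - 14 ≡ 42; y = λ·(7 - 42) - 18 ≡ 40. → (42, 40)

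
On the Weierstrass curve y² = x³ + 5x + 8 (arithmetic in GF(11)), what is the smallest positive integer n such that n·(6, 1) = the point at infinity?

5

2P: tangent at (6, 1): λ = (3·6² + 5)/(2·1) ≡ 3/2. 2⁻¹ ≡ 6 (mod 11) since 2·6 = 12 ≡ 1, so λ ≡ 3·6 ≡ 7.
  x = λ² - 6 - 6 = 49 - 12 ≡ 4; y = λ·(6 - 4) - 1 ≡ 2. → (4, 2)
3P: (4, 2) + (6, 1). λ = (1 - 2)/(6 - 4) ≡ 10/2 mod 11. 2⁻¹ ≡ 6 (mod 11), so λ ≡ 5.
  x = λ² - 4 - 6 = 25 - 10 ≡ 4; y = λ·(4 - 4) - 2 ≡ 9. → (4, 9)
4P: (4, 9) + (6, 1). λ = (1 - 9)/(6 - 4) ≡ 3/2 mod 11. 2⁻¹ ≡ 6 (mod 11), so λ ≡ 7.
  x = λ² - 4 - 6 = 49 - 10 ≡ 6; y = λ·(4 - 6) - 9 ≡ 10. → (6, 10)
5P: (6, 10) + (6, 1): same x and y₁ ≡ -y₂, so the sum is the point at infinity.
5P = the point at infinity, so the order is 5.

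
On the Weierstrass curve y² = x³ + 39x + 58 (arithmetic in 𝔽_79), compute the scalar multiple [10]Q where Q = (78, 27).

(16, 14)

Double-and-add on 10 = (1010)₂. Start with Q = (78, 27) for the leading 1-bit.
double: tangent at (78, 27): λ = (3·78² + 39)/(2·27) ≡ 42/54. 54⁻¹ ≡ 60 (mod 79) since 54·60 = 3240 ≡ 1, so λ ≡ 42·60 ≡ 71.
  x = λ² - 78 - 78 = 5041 - 156 ≡ 66; y = λ·(78 - 66) - 27 ≡ 35. → (66, 35)
double: tangent at (66, 35): λ = (3·66² + 39)/(2·35) ≡ 72/70. 70⁻¹ ≡ 35 (mod 79), so λ ≡ 72·35 ≡ 71.
  x = λ² - 66 - 66 = 5041 - 132 ≡ 11; y = λ·(66 - 11) - 35 ≡ 78. → (11, 78)
add Q: (11, 78) + (78, 27). λ = (27 - 78)/(78 - 11) ≡ 28/67 mod 79. 67⁻¹ ≡ 46 (mod 79) since 67·46 = 3082 ≡ 1, so λ ≡ 24.
  x = λ² - 11 - 78 = 576 - 89 ≡ 13; y = λ·(11 - 13) - 78 ≡ 32. → (13, 32)
double: tangent at (13, 32): λ = (3·13² + 39)/(2·32) ≡ 72/64. 64⁻¹ ≡ 21 (mod 79) since 64·21 = 1344 ≡ 1, so λ ≡ 72·21 ≡ 11.
  x = λ² - 13 - 13 = 121 - 26 ≡ 16; y = λ·(13 - 16) - 32 ≡ 14. → (16, 14)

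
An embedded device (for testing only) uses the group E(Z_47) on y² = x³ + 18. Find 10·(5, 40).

Write P = (5, 40).
Double-and-add on 10 = (1010)₂. Start with P = (5, 40) for the leading 1-bit.
double: tangent at (5, 40): λ = (3·5² + 0)/(2·40) ≡ 28/33. 33⁻¹ ≡ 10 (mod 47), so λ ≡ 28·10 ≡ 45.
  x = λ² - 5 - 5 = 2025 - 10 ≡ 41; y = λ·(5 - 41) - 40 ≡ 32. → (41, 32)
double: tangent at (41, 32): λ = (3·41² + 0)/(2·32) ≡ 14/17. 17⁻¹ ≡ 36 (mod 47), so λ ≡ 14·36 ≡ 34.
  x = λ² - 41 - 41 = 1156 - 82 ≡ 40; y = λ·(41 - 40) - 32 ≡ 2. → (40, 2)
add P: (40, 2) + (5, 40). λ = (40 - 2)/(5 - 40) ≡ 38/12 mod 47. 12⁻¹ ≡ 4 (mod 47), so λ ≡ 11.
  x = λ² - 40 - 5 = 121 - 45 ≡ 29; y = λ·(40 - 29) - 2 ≡ 25. → (29, 25)
double: tangent at (29, 25): λ = (3·29² + 0)/(2·25) ≡ 32/3. 3⁻¹ ≡ 16 (mod 47) since 3·16 = 48 ≡ 1, so λ ≡ 32·16 ≡ 42.
  x = λ² - 29 - 29 = 1764 - 58 ≡ 14; y = λ·(29 - 14) - 25 ≡ 41. → (14, 41)

(14, 41)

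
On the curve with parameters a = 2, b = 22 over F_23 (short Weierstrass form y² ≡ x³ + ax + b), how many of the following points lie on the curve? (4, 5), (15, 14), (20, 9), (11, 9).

(4, 5): 5² ≡ 2, rhs ≡ 2 → on.
(15, 14): 14² ≡ 12, rhs ≡ 0 → off.
(20, 9): 9² ≡ 12, rhs ≡ 12 → on.
(11, 9): 9² ≡ 12, rhs ≡ 18 → off.

2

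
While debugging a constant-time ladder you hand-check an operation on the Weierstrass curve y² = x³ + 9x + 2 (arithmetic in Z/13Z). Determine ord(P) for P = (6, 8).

2P: tangent at (6, 8): λ = (3·6² + 9)/(2·8) ≡ 0/3. 3⁻¹ ≡ 9 (mod 13), so λ ≡ 0·9 ≡ 0.
  x = λ² - 6 - 6 = 0 - 12 ≡ 1; y = λ·(6 - 1) - 8 ≡ 5. → (1, 5)
3P: (1, 5) + (6, 8). λ = (8 - 5)/(6 - 1) ≡ 3/5 mod 13. 5⁻¹ ≡ 8 (mod 13), so λ ≡ 11.
  x = λ² - 1 - 6 = 121 - 7 ≡ 10; y = λ·(1 - 10) - 5 ≡ 0. → (10, 0)
4P: (10, 0) + (6, 8). λ = (8 - 0)/(6 - 10) ≡ 8/9 mod 13. 9⁻¹ ≡ 3 (mod 13), so λ ≡ 11.
  x = λ² - 10 - 6 = 121 - 16 ≡ 1; y = λ·(10 - 1) - 0 ≡ 8. → (1, 8)
5P: (1, 8) + (6, 8). λ = (8 - 8)/(6 - 1) ≡ 0/5 mod 13. 5⁻¹ ≡ 8 (mod 13) since 5·8 = 40 ≡ 1, so λ ≡ 0.
  x = λ² - 1 - 6 = 0 - 7 ≡ 6; y = λ·(1 - 6) - 8 ≡ 5. → (6, 5)
6P: (6, 5) + (6, 8): same x and y₁ ≡ -y₂, so the sum is O.
6P = O, so the order is 6.

6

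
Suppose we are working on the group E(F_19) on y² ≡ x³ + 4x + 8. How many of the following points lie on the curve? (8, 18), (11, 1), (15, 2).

(8, 18): 18² ≡ 1, rhs ≡ 1 → on.
(11, 1): 1² ≡ 1, rhs ≡ 15 → off.
(15, 2): 2² ≡ 4, rhs ≡ 4 → on.

2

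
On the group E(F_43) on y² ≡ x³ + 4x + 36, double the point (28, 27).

tangent at (28, 27): λ = (3·28² + 4)/(2·27) ≡ 34/11. 11⁻¹ ≡ 4 (mod 43), so λ ≡ 34·4 ≡ 7.
  x = λ² - 28 - 28 = 49 - 56 ≡ 36; y = λ·(28 - 36) - 27 ≡ 3. → (36, 3)

(36, 3)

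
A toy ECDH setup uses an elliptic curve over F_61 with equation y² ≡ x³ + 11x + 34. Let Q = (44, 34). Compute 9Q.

(50, 31)

Repeated addition: build up to 9Q.
2Q: tangent at (44, 34): λ = (3·44² + 11)/(2·34) ≡ 24/7. 7⁻¹ ≡ 35 (mod 61) since 7·35 = 245 ≡ 1, so λ ≡ 24·35 ≡ 47.
  x = λ² - 44 - 44 = 2209 - 88 ≡ 47; y = λ·(44 - 47) - 34 ≡ 8. → (47, 8)
3Q: (47, 8) + (44, 34). λ = (34 - 8)/(44 - 47) ≡ 26/58 mod 61. 58⁻¹ ≡ 20 (mod 61), so λ ≡ 32.
  x = λ² - 47 - 44 = 1024 - 91 ≡ 18; y = λ·(47 - 18) - 8 ≡ 5. → (18, 5)
4Q: (18, 5) + (44, 34). λ = (34 - 5)/(44 - 18) ≡ 29/26 mod 61. 26⁻¹ ≡ 54 (mod 61) since 26·54 = 1404 ≡ 1, so λ ≡ 41.
  x = λ² - 18 - 44 = 1681 - 62 ≡ 33; y = λ·(18 - 33) - 5 ≡ 51. → (33, 51)
5Q: (33, 51) + (44, 34). λ = (34 - 51)/(44 - 33) ≡ 44/11 mod 61. 11⁻¹ ≡ 50 (mod 61) since 11·50 = 550 ≡ 1, so λ ≡ 4.
  x = λ² - 33 - 44 = 16 - 77 ≡ 0; y = λ·(33 - 0) - 51 ≡ 20. → (0, 20)
6Q: (0, 20) + (44, 34). λ = (34 - 20)/(44 - 0) ≡ 14/44 mod 61. 44⁻¹ ≡ 43 (mod 61), so λ ≡ 53.
  x = λ² - 0 - 44 = 2809 - 44 ≡ 20; y = λ·(0 - 20) - 20 ≡ 18. → (20, 18)
7Q: (20, 18) + (44, 34). λ = (34 - 18)/(44 - 20) ≡ 16/24 mod 61. 24⁻¹ ≡ 28 (mod 61), so λ ≡ 21.
  x = λ² - 20 - 44 = 441 - 64 ≡ 11; y = λ·(20 - 11) - 18 ≡ 49. → (11, 49)
8Q: (11, 49) + (44, 34). λ = (34 - 49)/(44 - 11) ≡ 46/33 mod 61. 33⁻¹ ≡ 37 (mod 61), so λ ≡ 55.
  x = λ² - 11 - 44 = 3025 - 55 ≡ 42; y = λ·(11 - 42) - 49 ≡ 15. → (42, 15)
9Q: (42, 15) + (44, 34). λ = (34 - 15)/(44 - 42) ≡ 19/2 mod 61. 2⁻¹ ≡ 31 (mod 61), so λ ≡ 40.
  x = λ² - 42 - 44 = 1600 - 86 ≡ 50; y = λ·(42 - 50) - 15 ≡ 31. → (50, 31)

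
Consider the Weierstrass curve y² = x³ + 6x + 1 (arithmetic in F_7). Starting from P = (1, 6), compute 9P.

Repeated addition: build up to 9P.
2P: tangent at (1, 6): λ = (3·1² + 6)/(2·6) ≡ 2/5. 5⁻¹ ≡ 3 (mod 7), so λ ≡ 2·3 ≡ 6.
  x = λ² - 1 - 1 = 36 - 2 ≡ 6; y = λ·(1 - 6) - 6 ≡ 6. → (6, 6)
3P: (6, 6) + (1, 6). λ = (6 - 6)/(1 - 6) ≡ 0/2 mod 7. 2⁻¹ ≡ 4 (mod 7) since 2·4 = 8 ≡ 1, so λ ≡ 0.
  x = λ² - 6 - 1 = 0 - 7 ≡ 0; y = λ·(6 - 0) - 6 ≡ 1. → (0, 1)
4P: (0, 1) + (1, 6). λ = (6 - 1)/(1 - 0) ≡ 5/1 mod 7. 1⁻¹ ≡ 1 (mod 7) since 1·1 = 1 ≡ 1, so λ ≡ 5.
  x = λ² - 0 - 1 = 25 - 1 ≡ 3; y = λ·(0 - 3) - 1 ≡ 5. → (3, 5)
5P: (3, 5) + (1, 6). λ = (6 - 5)/(1 - 3) ≡ 1/5 mod 7. 5⁻¹ ≡ 3 (mod 7), so λ ≡ 3.
  x = λ² - 3 - 1 = 9 - 4 ≡ 5; y = λ·(3 - 5) - 5 ≡ 3. → (5, 3)
6P: (5, 3) + (1, 6). λ = (6 - 3)/(1 - 5) ≡ 3/3 mod 7. 3⁻¹ ≡ 5 (mod 7), so λ ≡ 1.
  x = λ² - 5 - 1 = 1 - 6 ≡ 2; y = λ·(5 - 2) - 3 ≡ 0. → (2, 0)
7P: (2, 0) + (1, 6). λ = (6 - 0)/(1 - 2) ≡ 6/6 mod 7. 6⁻¹ ≡ 6 (mod 7), so λ ≡ 1.
  x = λ² - 2 - 1 = 1 - 3 ≡ 5; y = λ·(2 - 5) - 0 ≡ 4. → (5, 4)
8P: (5, 4) + (1, 6). λ = (6 - 4)/(1 - 5) ≡ 2/3 mod 7. 3⁻¹ ≡ 5 (mod 7), so λ ≡ 3.
  x = λ² - 5 - 1 = 9 - 6 ≡ 3; y = λ·(5 - 3) - 4 ≡ 2. → (3, 2)
9P: (3, 2) + (1, 6). λ = (6 - 2)/(1 - 3) ≡ 4/5 mod 7. 5⁻¹ ≡ 3 (mod 7), so λ ≡ 5.
  x = λ² - 3 - 1 = 25 - 4 ≡ 0; y = λ·(3 - 0) - 2 ≡ 6. → (0, 6)

(0, 6)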